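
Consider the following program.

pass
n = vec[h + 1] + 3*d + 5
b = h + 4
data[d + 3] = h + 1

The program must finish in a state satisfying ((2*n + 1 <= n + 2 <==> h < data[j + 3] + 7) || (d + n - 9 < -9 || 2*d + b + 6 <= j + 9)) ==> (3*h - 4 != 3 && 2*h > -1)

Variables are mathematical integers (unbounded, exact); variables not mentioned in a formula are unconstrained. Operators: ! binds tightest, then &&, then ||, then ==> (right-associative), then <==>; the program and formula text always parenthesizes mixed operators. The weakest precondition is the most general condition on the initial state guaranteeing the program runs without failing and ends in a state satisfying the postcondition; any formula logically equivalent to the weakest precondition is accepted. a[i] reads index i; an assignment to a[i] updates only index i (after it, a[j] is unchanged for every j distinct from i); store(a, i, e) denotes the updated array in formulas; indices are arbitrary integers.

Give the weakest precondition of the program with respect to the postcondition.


Working backward. After the program, the postcondition ((2*n + 1 <= n + 2 <==> h < data[j + 3] + 7) || (d + n - 9 < -9 || 2*d + b + 6 <= j + 9)) ==> (3*h - 4 != 3 && 2*h > -1) must hold; in canonical form it is ((n <= 1 <==> h < data[j + 3] + 7) || d + n < 0 || b + 2*d <= j + 3) ==> (3*h != 7 && 2*h > -1).
Before data[d + 3] := h + 1: ((n <= 1 <==> h < store(data, d + 3, h + 1)[j + 3] + 7) || d + n < 0 || b + 2*d <= j + 3) ==> (3*h != 7 && 2*h > -1)
Before b := h + 4: ((n <= 1 <==> h < store(data, d + 3, h + 1)[j + 3] + 7) || d + n < 0 || 2*d + h <= j - 1) ==> (3*h != 7 && 2*h > -1)
Before n := vec[h + 1] + 3*d + 5: ((vec[h + 1] + 3*d <= -4 <==> h < store(data, d + 3, h + 1)[j + 3] + 7) || vec[h + 1] + 4*d < -5 || 2*d + h <= j - 1) ==> (3*h != 7 && 2*h > -1)
Before skip: ((vec[h + 1] + 3*d <= -4 <==> h < store(data, d + 3, h + 1)[j + 3] + 7) || vec[h + 1] + 4*d < -5 || 2*d + h <= j - 1) ==> (3*h != 7 && 2*h > -1)
Answer: WP = ((vec[h + 1] + 3*d <= -4 <==> h < store(data, d + 3, h + 1)[j + 3] + 7) || vec[h + 1] + 4*d < -5 || 2*d + h <= j - 1) ==> (3*h != 7 && 2*h > -1)


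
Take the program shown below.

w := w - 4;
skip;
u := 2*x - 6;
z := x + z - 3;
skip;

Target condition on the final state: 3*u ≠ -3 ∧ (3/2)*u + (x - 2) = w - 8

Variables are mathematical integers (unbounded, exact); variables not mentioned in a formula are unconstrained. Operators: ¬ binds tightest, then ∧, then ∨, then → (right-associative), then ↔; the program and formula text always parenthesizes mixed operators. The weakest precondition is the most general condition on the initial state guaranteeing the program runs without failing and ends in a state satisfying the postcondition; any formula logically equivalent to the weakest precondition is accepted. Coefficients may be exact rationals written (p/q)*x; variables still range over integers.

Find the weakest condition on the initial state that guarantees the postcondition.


Working backward. After the program, the postcondition 3*u ≠ -3 ∧ (3/2)*u + (x - 2) = w - 8 must hold; in canonical form it is 3*u ≠ -3 ∧ (3/2)*u + x = w - 6.
Before skip: 3*u ≠ -3 ∧ (3/2)*u + x = w - 6
Before z := x + z - 3: 3*u ≠ -3 ∧ (3/2)*u + x = w - 6
Before u := 2*x - 6: 6*x ≠ 15 ∧ 4*x = w + 3
Before skip: 6*x ≠ 15 ∧ 4*x = w + 3
Before w := w - 4: 6*x ≠ 15 ∧ 4*x = w - 1
Answer: WP = 6*x ≠ 15 ∧ 4*x = w - 1


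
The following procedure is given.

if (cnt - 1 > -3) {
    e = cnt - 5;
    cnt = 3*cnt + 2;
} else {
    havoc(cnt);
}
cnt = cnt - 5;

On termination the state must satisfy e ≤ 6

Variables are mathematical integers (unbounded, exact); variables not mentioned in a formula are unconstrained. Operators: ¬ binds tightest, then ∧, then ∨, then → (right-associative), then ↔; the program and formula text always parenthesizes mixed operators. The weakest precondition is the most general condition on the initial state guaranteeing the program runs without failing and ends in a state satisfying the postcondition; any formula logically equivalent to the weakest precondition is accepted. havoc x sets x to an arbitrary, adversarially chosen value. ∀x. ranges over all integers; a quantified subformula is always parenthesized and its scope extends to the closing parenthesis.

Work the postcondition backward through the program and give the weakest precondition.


Working backward. After the program, e ≤ 6 must hold.
Before cnt := cnt - 5: e ≤ 6
Then branch requires cnt ≤ 11; else branch requires e ≤ 6.
Before the if: (cnt > -2 → cnt ≤ 11) ∧ ((¬(cnt > -2)) → e ≤ 6)
Answer: WP = (cnt > -2 → cnt ≤ 11) ∧ ((¬(cnt > -2)) → e ≤ 6)


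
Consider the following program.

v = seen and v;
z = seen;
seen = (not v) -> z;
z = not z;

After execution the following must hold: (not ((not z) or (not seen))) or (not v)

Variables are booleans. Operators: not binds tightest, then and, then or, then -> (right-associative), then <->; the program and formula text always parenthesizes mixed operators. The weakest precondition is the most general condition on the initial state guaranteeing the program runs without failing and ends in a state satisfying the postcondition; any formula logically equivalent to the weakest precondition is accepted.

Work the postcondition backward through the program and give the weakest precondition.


Working backward. After the program, (not ((not z) or (not seen))) or (not v) must hold.
Before z := not z: (not (z or (not seen))) or (not v)
Before seen := (not v) -> z: (not (z or (not ((not v) -> z)))) or (not v)
Before z := seen: (not (seen or (not ((not v) -> seen)))) or (not v)
Before v := seen and v: (not (seen or (not ((not (seen and v)) -> seen)))) or (not (seen and v))
Answer: WP = (not (seen or (not ((not (seen and v)) -> seen)))) or (not (seen and v))


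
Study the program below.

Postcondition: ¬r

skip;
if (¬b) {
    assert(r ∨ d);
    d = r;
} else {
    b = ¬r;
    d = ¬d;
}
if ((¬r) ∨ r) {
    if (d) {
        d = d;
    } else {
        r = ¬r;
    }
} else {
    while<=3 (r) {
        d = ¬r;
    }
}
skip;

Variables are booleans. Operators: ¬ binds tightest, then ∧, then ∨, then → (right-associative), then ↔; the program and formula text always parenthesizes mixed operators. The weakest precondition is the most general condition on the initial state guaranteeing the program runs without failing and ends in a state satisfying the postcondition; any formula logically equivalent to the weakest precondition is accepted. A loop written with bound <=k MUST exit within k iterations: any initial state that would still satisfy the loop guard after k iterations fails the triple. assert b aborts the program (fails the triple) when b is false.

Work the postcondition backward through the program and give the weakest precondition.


Working backward. After the program, ¬r must hold.
Before skip: ¬r
Then branch requires (d → (¬r)) ∧ ((¬d) → r); else branch requires r → (r → (r → (¬r))).
Before the if: (d → (¬r)) ∧ ((¬d) → r)
Then branch requires (r ∨ d) ∧ (r → (¬r)) ∧ ((¬r) → r); else branch requires ((¬d) → (¬r)) ∧ (d → r).
Before the if: ((¬b) → ((r ∨ d) ∧ (r → (¬r)) ∧ ((¬r) → r))) ∧ (b → (((¬d) → (¬r)) ∧ (d → r)))
Before skip: ((¬b) → ((r ∨ d) ∧ (r → (¬r)) ∧ ((¬r) → r))) ∧ (b → (((¬d) → (¬r)) ∧ (d → r)))
Answer: WP = ((¬b) → ((r ∨ d) ∧ (r → (¬r)) ∧ ((¬r) → r))) ∧ (b → (((¬d) → (¬r)) ∧ (d → r)))


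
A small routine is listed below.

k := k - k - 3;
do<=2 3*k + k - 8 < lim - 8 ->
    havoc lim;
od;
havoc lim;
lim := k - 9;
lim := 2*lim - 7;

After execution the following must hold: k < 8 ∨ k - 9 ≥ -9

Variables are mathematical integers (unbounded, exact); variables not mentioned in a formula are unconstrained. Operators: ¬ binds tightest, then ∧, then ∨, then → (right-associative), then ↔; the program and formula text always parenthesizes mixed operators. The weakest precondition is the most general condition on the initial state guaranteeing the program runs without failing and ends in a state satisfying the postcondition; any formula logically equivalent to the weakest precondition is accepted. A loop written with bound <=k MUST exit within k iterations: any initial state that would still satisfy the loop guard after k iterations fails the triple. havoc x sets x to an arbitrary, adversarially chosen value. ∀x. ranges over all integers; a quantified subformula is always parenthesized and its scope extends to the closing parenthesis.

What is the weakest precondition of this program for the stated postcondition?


Working backward. After the program, the postcondition k < 8 ∨ k - 9 ≥ -9 must hold; in canonical form it is k < 8 ∨ k ≥ 0.
Before lim := 2*lim - 7: k < 8 ∨ k ≥ 0
Before lim := k - 9: k < 8 ∨ k ≥ 0
Before havoc lim: k < 8 ∨ k ≥ 0
Before the loop (bound <=2), unroll the exhaustion recursion (WP_0 = exit-now case; WP_j = one more guarded iteration, up to j = 2):
  WP_0: (¬(4*k < lim)) ∧ (k < 8 ∨ k ≥ 0)
  WP_1: (4*k < lim → (∀lim_1. ((¬(4*k < lim_1)) ∧ (k < 8 ∨ k ≥ 0)))) ∧ ((¬(4*k < lim)) → (k < 8 ∨ k ≥ 0))
  WP_2: (4*k < lim → (∀lim_2. ((4*k < lim_2 → (∀lim_1. ((¬(4*k < lim_1)) ∧ (k < 8 ∨ k ≥ 0)))) ∧ ((¬(4*k < lim_2)) → (k < 8 ∨ k ≥ 0))))) ∧ ((¬(4*k < lim)) → (k < 8 ∨ k ≥ 0))
So before the loop: (4*k < lim → (∀lim_2. ((4*k < lim_2 → (∀lim_1. ((¬(4*k < lim_1)) ∧ (k < 8 ∨ k ≥ 0)))) ∧ ((¬(4*k < lim_2)) → (k < 8 ∨ k ≥ 0))))) ∧ ((¬(4*k < lim)) → (k < 8 ∨ k ≥ 0))
Before k := k - k - 3: lim > -12 → (∀lim_2. (lim_2 > -12 → (∀lim_1. (¬(lim_1 > -12)))))
Answer: WP = lim > -12 → (∀lim_2. (lim_2 > -12 → (∀lim_1. (¬(lim_1 > -12)))))


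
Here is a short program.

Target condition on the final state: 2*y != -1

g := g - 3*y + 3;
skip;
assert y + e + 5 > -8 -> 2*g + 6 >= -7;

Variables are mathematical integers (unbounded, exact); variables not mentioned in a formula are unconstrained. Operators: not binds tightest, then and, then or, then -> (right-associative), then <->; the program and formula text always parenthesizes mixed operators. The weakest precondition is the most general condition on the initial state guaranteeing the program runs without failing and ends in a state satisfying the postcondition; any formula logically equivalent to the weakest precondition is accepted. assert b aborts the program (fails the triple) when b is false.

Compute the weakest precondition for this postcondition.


Working backward. After the program, 2*y != -1 must hold.
Before assert y + e + 5 > -8 -> 2*g + 6 >= -7: (e + y > -13 -> 2*g >= -13) and 2*y != -1
Before skip: (e + y > -13 -> 2*g >= -13) and 2*y != -1
Before g := g - 3*y + 3: (e + y > -13 -> 2*g >= 6*y - 19) and 2*y != -1
Answer: WP = (e + y > -13 -> 2*g >= 6*y - 19) and 2*y != -1


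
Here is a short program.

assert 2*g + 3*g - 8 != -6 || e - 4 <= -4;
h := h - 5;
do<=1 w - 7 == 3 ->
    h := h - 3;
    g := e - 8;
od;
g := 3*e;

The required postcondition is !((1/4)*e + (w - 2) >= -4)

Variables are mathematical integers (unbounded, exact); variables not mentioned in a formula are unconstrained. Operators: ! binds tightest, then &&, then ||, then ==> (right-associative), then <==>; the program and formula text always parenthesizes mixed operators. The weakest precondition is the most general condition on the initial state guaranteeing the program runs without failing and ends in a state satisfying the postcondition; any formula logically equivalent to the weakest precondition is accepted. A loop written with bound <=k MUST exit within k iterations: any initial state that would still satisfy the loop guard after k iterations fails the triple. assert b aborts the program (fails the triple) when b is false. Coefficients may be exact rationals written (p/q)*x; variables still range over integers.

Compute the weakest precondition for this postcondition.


Working backward. After the program, the postcondition !((1/4)*e + (w - 2) >= -4) must hold; in canonical form it is !((1/4)*e + w >= -2).
Before g := 3*e: !((1/4)*e + w >= -2)
Before the loop (bound <=1), unroll the exhaustion recursion (WP_0 = exit-now case; WP_j = one more guarded iteration, up to j = 1):
  WP_0: (!(w == 10)) && (!((1/4)*e + w >= -2))
  WP_1: (w == 10 ==> ((!(w == 10)) && (!((1/4)*e + w >= -2)))) && ((!(w == 10)) ==> (!((1/4)*e + w >= -2)))
So before the loop: (w == 10 ==> ((!(w == 10)) && (!((1/4)*e + w >= -2)))) && ((!(w == 10)) ==> (!((1/4)*e + w >= -2)))
Before h := h - 5: (w == 10 ==> ((!(w == 10)) && (!((1/4)*e + w >= -2)))) && ((!(w == 10)) ==> (!((1/4)*e + w >= -2)))
Before assert 2*g + 3*g - 8 != -6 || e - 4 <= -4: (5*g != 2 || e <= 0) && (w == 10 ==> ((!(w == 10)) && (!((1/4)*e + w >= -2)))) && ((!(w == 10)) ==> (!((1/4)*e + w >= -2)))
Answer: WP = (5*g != 2 || e <= 0) && (w == 10 ==> ((!(w == 10)) && (!((1/4)*e + w >= -2)))) && ((!(w == 10)) ==> (!((1/4)*e + w >= -2)))


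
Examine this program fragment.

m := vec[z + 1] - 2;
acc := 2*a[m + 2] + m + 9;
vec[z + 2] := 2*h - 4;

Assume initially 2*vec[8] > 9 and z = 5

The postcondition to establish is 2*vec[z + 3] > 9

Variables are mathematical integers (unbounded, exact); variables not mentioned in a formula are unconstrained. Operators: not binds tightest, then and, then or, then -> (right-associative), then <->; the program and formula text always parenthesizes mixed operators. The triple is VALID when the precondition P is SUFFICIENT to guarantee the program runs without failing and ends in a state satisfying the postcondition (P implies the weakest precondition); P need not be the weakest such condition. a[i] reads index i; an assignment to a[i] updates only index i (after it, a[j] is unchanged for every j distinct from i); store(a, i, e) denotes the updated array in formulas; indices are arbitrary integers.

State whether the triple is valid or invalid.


Working backward. After the program, 2*vec[z + 3] > 9 must hold.
Before vec[z + 2] := 2*h - 4: 2*store(vec, z + 2, 2*h - 4)[z + 3] > 9
Before acc := 2*a[m + 2] + m + 9: 2*store(vec, z + 2, 2*h - 4)[z + 3] > 9
Before m := vec[z + 1] - 2: 2*store(vec, z + 2, 2*h - 4)[z + 3] > 9
The weakest precondition is 2*store(vec, z + 2, 2*h - 4)[z + 3] > 9.
Check whether 2*vec[8] > 9 and z = 5 implies it.
Every state satisfying the precondition satisfies the weakest precondition: the implication holds.
Answer: valid


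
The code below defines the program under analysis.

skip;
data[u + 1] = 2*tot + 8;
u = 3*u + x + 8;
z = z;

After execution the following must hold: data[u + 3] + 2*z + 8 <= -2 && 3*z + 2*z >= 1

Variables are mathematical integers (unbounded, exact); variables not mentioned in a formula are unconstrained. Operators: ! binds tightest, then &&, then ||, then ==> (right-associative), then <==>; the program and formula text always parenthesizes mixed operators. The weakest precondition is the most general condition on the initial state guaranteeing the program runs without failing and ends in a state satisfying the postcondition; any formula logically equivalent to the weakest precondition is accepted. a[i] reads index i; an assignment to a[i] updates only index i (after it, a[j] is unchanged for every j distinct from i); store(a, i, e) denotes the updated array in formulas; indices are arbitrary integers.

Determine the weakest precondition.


Working backward. After the program, the postcondition data[u + 3] + 2*z + 8 <= -2 && 3*z + 2*z >= 1 must hold; in canonical form it is data[u + 3] + 2*z <= -10 && 5*z >= 1.
Before z := z: data[u + 3] + 2*z <= -10 && 5*z >= 1
Before u := 3*u + x + 8: data[3*u + x + 11] + 2*z <= -10 && 5*z >= 1
Before data[u + 1] := 2*tot + 8: store(data, u + 1, 2*tot + 8)[3*u + x + 11] + 2*z <= -10 && 5*z >= 1
Before skip: store(data, u + 1, 2*tot + 8)[3*u + x + 11] + 2*z <= -10 && 5*z >= 1
Answer: WP = store(data, u + 1, 2*tot + 8)[3*u + x + 11] + 2*z <= -10 && 5*z >= 1


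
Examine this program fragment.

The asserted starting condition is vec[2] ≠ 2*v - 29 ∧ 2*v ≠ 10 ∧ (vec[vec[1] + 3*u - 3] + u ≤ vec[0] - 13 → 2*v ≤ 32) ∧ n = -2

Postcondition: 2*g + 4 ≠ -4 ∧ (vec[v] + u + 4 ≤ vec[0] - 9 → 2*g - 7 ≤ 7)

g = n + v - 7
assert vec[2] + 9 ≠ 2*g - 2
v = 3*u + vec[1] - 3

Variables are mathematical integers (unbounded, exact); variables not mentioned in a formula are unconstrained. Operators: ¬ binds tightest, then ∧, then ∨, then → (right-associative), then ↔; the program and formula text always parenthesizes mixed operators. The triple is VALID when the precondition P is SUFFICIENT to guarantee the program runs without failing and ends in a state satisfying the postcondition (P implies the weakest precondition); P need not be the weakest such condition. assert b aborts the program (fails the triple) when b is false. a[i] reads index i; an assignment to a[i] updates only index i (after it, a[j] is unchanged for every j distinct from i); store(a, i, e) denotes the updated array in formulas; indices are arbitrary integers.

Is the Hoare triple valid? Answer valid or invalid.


Working backward. After the program, the postcondition 2*g + 4 ≠ -4 ∧ (vec[v] + u + 4 ≤ vec[0] - 9 → 2*g - 7 ≤ 7) must hold; in canonical form it is 2*g ≠ -8 ∧ (vec[v] + u ≤ vec[0] - 13 → 2*g ≤ 14).
Before v := 3*u + vec[1] - 3: 2*g ≠ -8 ∧ (vec[vec[1] + 3*u - 3] + u ≤ vec[0] - 13 → 2*g ≤ 14)
Before assert vec[2] + 9 ≠ 2*g - 2: vec[2] ≠ 2*g - 11 ∧ 2*g ≠ -8 ∧ (vec[vec[1] + 3*u - 3] + u ≤ vec[0] - 13 → 2*g ≤ 14)
Before g := n + v - 7: vec[2] ≠ 2*n + 2*v - 25 ∧ 2*n + 2*v ≠ 6 ∧ (vec[vec[1] + 3*u - 3] + u ≤ vec[0] - 13 → 2*n + 2*v ≤ 28)
The weakest precondition is vec[2] ≠ 2*n + 2*v - 25 ∧ 2*n + 2*v ≠ 6 ∧ (vec[vec[1] + 3*u - 3] + u ≤ vec[0] - 13 → 2*n + 2*v ≤ 28).
Check whether vec[2] ≠ 2*v - 29 ∧ 2*v ≠ 10 ∧ (vec[vec[1] + 3*u - 3] + u ≤ vec[0] - 13 → 2*v ≤ 32) ∧ n = -2 implies it.
Every state satisfying the precondition satisfies the weakest precondition: the implication holds.
Answer: valid


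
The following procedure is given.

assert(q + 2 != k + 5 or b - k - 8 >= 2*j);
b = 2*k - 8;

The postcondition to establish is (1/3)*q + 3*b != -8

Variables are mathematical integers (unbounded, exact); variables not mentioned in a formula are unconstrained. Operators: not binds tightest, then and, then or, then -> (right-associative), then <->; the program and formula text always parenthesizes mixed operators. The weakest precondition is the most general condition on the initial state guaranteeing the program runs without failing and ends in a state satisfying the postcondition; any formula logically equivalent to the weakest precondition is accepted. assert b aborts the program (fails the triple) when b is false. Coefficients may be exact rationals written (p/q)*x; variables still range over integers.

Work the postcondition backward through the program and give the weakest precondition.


Working backward. After the program, the postcondition (1/3)*q + 3*b != -8 must hold; in canonical form it is 3*b + (1/3)*q != -8.
Before b := 2*k - 8: 6*k + (1/3)*q != 16
Before assert q + 2 != k + 5 or b - k - 8 >= 2*j: (q != k + 3 or b >= 2*j + k + 8) and 6*k + (1/3)*q != 16
Answer: WP = (q != k + 3 or b >= 2*j + k + 8) and 6*k + (1/3)*q != 16


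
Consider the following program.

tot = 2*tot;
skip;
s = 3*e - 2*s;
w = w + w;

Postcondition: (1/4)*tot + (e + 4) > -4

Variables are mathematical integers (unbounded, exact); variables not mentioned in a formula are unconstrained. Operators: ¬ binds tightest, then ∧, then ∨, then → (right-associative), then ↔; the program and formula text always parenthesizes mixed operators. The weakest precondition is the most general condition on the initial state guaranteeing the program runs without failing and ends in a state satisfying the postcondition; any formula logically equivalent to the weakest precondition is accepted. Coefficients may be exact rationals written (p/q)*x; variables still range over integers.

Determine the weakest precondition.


Working backward. After the program, the postcondition (1/4)*tot + (e + 4) > -4 must hold; in canonical form it is e + (1/4)*tot > -8.
Before w := w + w: e + (1/4)*tot > -8
Before s := 3*e - 2*s: e + (1/4)*tot > -8
Before skip: e + (1/4)*tot > -8
Before tot := 2*tot: e + (1/2)*tot > -8
Answer: WP = e + (1/2)*tot > -8


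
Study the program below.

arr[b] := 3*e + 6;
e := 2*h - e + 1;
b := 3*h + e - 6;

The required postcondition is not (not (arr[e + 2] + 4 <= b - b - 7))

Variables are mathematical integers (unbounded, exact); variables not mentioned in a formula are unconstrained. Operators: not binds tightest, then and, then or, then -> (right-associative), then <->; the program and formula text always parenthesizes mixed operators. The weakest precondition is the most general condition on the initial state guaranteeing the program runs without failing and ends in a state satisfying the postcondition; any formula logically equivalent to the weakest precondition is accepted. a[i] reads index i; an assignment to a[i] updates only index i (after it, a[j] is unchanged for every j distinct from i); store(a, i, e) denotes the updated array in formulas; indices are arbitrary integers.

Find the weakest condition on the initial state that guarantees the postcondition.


Working backward. After the program, the postcondition not (not (arr[e + 2] + 4 <= b - b - 7)) must hold; in canonical form it is arr[e + 2] <= -11.
Before b := 3*h + e - 6: arr[e + 2] <= -11
Before e := 2*h - e + 1: arr[-e + 2*h + 3] <= -11
Before arr[b] := 3*e + 6: store(arr, b, 3*e + 6)[-e + 2*h + 3] <= -11
Answer: WP = store(arr, b, 3*e + 6)[-e + 2*h + 3] <= -11


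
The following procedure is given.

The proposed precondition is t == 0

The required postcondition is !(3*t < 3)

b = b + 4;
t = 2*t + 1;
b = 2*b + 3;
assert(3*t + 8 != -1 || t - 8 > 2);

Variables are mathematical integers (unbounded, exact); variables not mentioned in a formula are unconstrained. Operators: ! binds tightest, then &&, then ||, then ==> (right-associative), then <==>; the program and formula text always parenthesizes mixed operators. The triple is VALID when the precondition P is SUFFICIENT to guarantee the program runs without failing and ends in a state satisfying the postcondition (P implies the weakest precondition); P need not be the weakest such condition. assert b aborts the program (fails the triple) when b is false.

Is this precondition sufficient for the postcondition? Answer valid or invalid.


Working backward. After the program, !(3*t < 3) must hold.
Before assert 3*t + 8 != -1 || t - 8 > 2: (3*t != -9 || t > 10) && (!(3*t < 3))
Before b := 2*b + 3: (3*t != -9 || t > 10) && (!(3*t < 3))
Before t := 2*t + 1: (6*t != -12 || 2*t > 9) && (!(6*t < 0))
Before b := b + 4: (6*t != -12 || 2*t > 9) && (!(6*t < 0))
The weakest precondition is (6*t != -12 || 2*t > 9) && (!(6*t < 0)).
Check whether t == 0 implies it.
Every state satisfying the precondition satisfies the weakest precondition: the implication holds.
Answer: valid


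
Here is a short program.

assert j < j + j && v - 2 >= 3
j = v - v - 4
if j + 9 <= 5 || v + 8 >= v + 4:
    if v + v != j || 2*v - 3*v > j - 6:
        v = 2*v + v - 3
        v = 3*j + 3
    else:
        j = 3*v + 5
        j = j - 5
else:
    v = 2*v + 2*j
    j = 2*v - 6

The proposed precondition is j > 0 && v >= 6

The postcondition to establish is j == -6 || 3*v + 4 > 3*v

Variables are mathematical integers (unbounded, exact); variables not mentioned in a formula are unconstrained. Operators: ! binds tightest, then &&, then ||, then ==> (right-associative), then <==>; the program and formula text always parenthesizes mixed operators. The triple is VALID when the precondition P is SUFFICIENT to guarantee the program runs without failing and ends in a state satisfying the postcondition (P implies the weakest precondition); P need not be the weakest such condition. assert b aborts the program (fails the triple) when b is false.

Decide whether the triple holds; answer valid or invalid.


Working backward. After the program, the postcondition j == -6 || 3*v + 4 > 3*v must hold; in canonical form it is true.
Then branch requires true; else branch requires true.
Before the if: true
Before j := v - v - 4: true
Before assert j < j + j && v - 2 >= 3: j > 0 && v >= 5
The weakest precondition is j > 0 && v >= 5.
Check whether j > 0 && v >= 6 implies it.
Every state satisfying the precondition satisfies the weakest precondition: the implication holds.
Answer: valid


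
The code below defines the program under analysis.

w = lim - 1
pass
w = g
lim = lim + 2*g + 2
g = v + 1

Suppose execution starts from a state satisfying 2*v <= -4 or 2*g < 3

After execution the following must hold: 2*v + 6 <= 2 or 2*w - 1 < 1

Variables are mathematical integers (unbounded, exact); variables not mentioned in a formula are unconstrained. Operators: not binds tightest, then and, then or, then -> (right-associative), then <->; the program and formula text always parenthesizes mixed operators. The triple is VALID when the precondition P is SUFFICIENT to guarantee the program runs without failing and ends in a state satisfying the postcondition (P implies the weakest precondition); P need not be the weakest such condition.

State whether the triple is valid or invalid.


Working backward. After the program, the postcondition 2*v + 6 <= 2 or 2*w - 1 < 1 must hold; in canonical form it is 2*v <= -4 or 2*w < 2.
Before g := v + 1: 2*v <= -4 or 2*w < 2
Before lim := lim + 2*g + 2: 2*v <= -4 or 2*w < 2
Before w := g: 2*v <= -4 or 2*g < 2
Before skip: 2*v <= -4 or 2*g < 2
Before w := lim - 1: 2*v <= -4 or 2*g < 2
The weakest precondition is 2*v <= -4 or 2*g < 2.
Check whether 2*v <= -4 or 2*g < 3 implies it.
Countermodel: at the initial state g = 1, v = -1, the precondition holds but the weakest precondition fails.
Answer: invalid


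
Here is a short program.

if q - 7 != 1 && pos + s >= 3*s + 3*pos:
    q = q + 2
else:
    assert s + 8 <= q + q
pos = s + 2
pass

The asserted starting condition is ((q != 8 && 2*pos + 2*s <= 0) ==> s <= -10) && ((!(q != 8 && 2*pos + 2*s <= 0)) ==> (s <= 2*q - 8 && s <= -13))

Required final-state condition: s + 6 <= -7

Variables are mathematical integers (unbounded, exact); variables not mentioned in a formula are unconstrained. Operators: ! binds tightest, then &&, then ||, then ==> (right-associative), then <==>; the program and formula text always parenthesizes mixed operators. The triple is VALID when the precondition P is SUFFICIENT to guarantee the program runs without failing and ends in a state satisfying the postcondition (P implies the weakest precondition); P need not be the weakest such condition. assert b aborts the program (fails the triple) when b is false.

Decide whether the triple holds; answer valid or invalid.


Working backward. After the program, the postcondition s + 6 <= -7 must hold; in canonical form it is s <= -13.
Before skip: s <= -13
Before pos := s + 2: s <= -13
Then branch requires s <= -13; else branch requires s <= 2*q - 8 && s <= -13.
Before the if: ((q != 8 && 2*pos + 2*s <= 0) ==> s <= -13) && ((!(q != 8 && 2*pos + 2*s <= 0)) ==> (s <= 2*q - 8 && s <= -13))
The weakest precondition is ((q != 8 && 2*pos + 2*s <= 0) ==> s <= -13) && ((!(q != 8 && 2*pos + 2*s <= 0)) ==> (s <= 2*q - 8 && s <= -13)).
Check whether ((q != 8 && 2*pos + 2*s <= 0) ==> s <= -10) && ((!(q != 8 && 2*pos + 2*s <= 0)) ==> (s <= 2*q - 8 && s <= -13)) implies it.
Countermodel: at the initial state pos = 0, q = 9, s = -10, the precondition holds but the weakest precondition fails.
Answer: invalid


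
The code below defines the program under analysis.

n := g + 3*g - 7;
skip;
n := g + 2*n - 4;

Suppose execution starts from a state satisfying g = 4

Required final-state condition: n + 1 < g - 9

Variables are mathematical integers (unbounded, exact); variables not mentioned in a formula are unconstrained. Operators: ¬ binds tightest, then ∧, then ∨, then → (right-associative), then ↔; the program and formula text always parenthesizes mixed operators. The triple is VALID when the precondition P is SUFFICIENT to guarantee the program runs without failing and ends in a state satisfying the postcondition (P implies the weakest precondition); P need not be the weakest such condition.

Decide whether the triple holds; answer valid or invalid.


Working backward. After the program, the postcondition n + 1 < g - 9 must hold; in canonical form it is n < g - 10.
Before n := g + 2*n - 4: 2*n < -6
Before skip: 2*n < -6
Before n := g + 3*g - 7: 8*g < 8
The weakest precondition is 8*g < 8.
Check whether g = 4 implies it.
Countermodel: at the initial state g = 4, the precondition holds but the weakest precondition fails.
Answer: invalid


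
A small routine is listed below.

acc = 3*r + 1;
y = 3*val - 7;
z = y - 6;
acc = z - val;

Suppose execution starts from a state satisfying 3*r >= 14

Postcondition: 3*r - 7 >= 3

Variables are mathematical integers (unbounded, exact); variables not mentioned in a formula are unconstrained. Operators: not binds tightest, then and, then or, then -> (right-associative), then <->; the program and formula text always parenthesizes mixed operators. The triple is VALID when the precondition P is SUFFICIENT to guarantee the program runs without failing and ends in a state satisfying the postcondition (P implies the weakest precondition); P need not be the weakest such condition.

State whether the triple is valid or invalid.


Working backward. After the program, the postcondition 3*r - 7 >= 3 must hold; in canonical form it is 3*r >= 10.
Before acc := z - val: 3*r >= 10
Before z := y - 6: 3*r >= 10
Before y := 3*val - 7: 3*r >= 10
Before acc := 3*r + 1: 3*r >= 10
The weakest precondition is 3*r >= 10.
Check whether 3*r >= 14 implies it.
Every state satisfying the precondition satisfies the weakest precondition: the implication holds.
Answer: valid


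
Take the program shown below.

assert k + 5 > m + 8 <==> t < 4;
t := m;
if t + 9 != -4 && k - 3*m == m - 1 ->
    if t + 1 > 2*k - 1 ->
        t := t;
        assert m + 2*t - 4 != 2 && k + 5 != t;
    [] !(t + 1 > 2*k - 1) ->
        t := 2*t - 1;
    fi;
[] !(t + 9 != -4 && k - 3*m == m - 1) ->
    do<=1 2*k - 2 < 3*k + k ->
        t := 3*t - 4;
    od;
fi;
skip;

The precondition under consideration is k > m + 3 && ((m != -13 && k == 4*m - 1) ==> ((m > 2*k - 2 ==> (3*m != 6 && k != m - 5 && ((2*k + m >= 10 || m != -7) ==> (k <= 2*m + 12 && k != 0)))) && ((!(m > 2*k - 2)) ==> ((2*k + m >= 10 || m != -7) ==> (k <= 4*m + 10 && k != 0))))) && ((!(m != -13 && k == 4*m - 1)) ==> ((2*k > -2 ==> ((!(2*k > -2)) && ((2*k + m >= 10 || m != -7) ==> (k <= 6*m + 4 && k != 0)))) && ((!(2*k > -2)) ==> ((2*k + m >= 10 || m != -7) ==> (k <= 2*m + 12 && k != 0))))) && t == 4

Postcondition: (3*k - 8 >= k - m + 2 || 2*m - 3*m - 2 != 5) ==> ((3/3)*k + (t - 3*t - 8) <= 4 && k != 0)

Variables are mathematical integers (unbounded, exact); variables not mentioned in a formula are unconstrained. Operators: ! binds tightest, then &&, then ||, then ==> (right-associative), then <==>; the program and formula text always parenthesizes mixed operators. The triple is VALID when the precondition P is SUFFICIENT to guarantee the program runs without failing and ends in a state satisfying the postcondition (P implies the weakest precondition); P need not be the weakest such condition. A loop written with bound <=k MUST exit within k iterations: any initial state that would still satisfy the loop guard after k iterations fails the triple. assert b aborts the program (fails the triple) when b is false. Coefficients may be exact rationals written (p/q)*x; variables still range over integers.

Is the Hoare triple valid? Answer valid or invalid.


Working backward. After the program, the postcondition (3*k - 8 >= k - m + 2 || 2*m - 3*m - 2 != 5) ==> ((3/3)*k + (t - 3*t - 8) <= 4 && k != 0) must hold; in canonical form it is (2*k + m >= 10 || m != -7) ==> (k <= 2*t + 12 && k != 0).
Before skip: (2*k + m >= 10 || m != -7) ==> (k <= 2*t + 12 && k != 0)
Then branch requires (t > 2*k - 2 ==> (m + 2*t != 6 && k != t - 5 && ((2*k + m >= 10 || m != -7) ==> (k <= 2*t + 12 && k != 0)))) && ((!(t > 2*k - 2)) ==> ((2*k + m >= 10 || m != -7) ==> (k <= 4*t + 10 && k != 0))); else branch requires (2*k > -2 ==> ((!(2*k > -2)) && ((2*k + m >= 10 || m != -7) ==> (k <= 6*t + 4 && k != 0)))) && ((!(2*k > -2)) ==> ((2*k + m >= 10 || m != -7) ==> (k <= 2*t + 12 && k != 0))).
Before the if: ((t != -13 && k == 4*m - 1) ==> ((t > 2*k - 2 ==> (m + 2*t != 6 && k != t - 5 && ((2*k + m >= 10 || m != -7) ==> (k <= 2*t + 12 && k != 0)))) && ((!(t > 2*k - 2)) ==> ((2*k + m >= 10 || m != -7) ==> (k <= 4*t + 10 && k != 0))))) && ((!(t != -13 && k == 4*m - 1)) ==> ((2*k > -2 ==> ((!(2*k > -2)) && ((2*k + m >= 10 || m != -7) ==> (k <= 6*t + 4 && k != 0)))) && ((!(2*k > -2)) ==> ((2*k + m >= 10 || m != -7) ==> (k <= 2*t + 12 && k != 0)))))
Before t := m: ((m != -13 && k == 4*m - 1) ==> ((m > 2*k - 2 ==> (3*m != 6 && k != m - 5 && ((2*k + m >= 10 || m != -7) ==> (k <= 2*m + 12 && k != 0)))) && ((!(m > 2*k - 2)) ==> ((2*k + m >= 10 || m != -7) ==> (k <= 4*m + 10 && k != 0))))) && ((!(m != -13 && k == 4*m - 1)) ==> ((2*k > -2 ==> ((!(2*k > -2)) && ((2*k + m >= 10 || m != -7) ==> (k <= 6*m + 4 && k != 0)))) && ((!(2*k > -2)) ==> ((2*k + m >= 10 || m != -7) ==> (k <= 2*m + 12 && k != 0)))))
Before assert k + 5 > m + 8 <==> t < 4: (k > m + 3 <==> t < 4) && ((m != -13 && k == 4*m - 1) ==> ((m > 2*k - 2 ==> (3*m != 6 && k != m - 5 && ((2*k + m >= 10 || m != -7) ==> (k <= 2*m + 12 && k != 0)))) && ((!(m > 2*k - 2)) ==> ((2*k + m >= 10 || m != -7) ==> (k <= 4*m + 10 && k != 0))))) && ((!(m != -13 && k == 4*m - 1)) ==> ((2*k > -2 ==> ((!(2*k > -2)) && ((2*k + m >= 10 || m != -7) ==> (k <= 6*m + 4 && k != 0)))) && ((!(2*k > -2)) ==> ((2*k + m >= 10 || m != -7) ==> (k <= 2*m + 12 && k != 0)))))
The weakest precondition is (k > m + 3 <==> t < 4) && ((m != -13 && k == 4*m - 1) ==> ((m > 2*k - 2 ==> (3*m != 6 && k != m - 5 && ((2*k + m >= 10 || m != -7) ==> (k <= 2*m + 12 && k != 0)))) && ((!(m > 2*k - 2)) ==> ((2*k + m >= 10 || m != -7) ==> (k <= 4*m + 10 && k != 0))))) && ((!(m != -13 && k == 4*m - 1)) ==> ((2*k > -2 ==> ((!(2*k > -2)) && ((2*k + m >= 10 || m != -7) ==> (k <= 6*m + 4 && k != 0)))) && ((!(2*k > -2)) ==> ((2*k + m >= 10 || m != -7) ==> (k <= 2*m + 12 && k != 0))))).
Check whether k > m + 3 && ((m != -13 && k == 4*m - 1) ==> ((m > 2*k - 2 ==> (3*m != 6 && k != m - 5 && ((2*k + m >= 10 || m != -7) ==> (k <= 2*m + 12 && k != 0)))) && ((!(m > 2*k - 2)) ==> ((2*k + m >= 10 || m != -7) ==> (k <= 4*m + 10 && k != 0))))) && ((!(m != -13 && k == 4*m - 1)) ==> ((2*k > -2 ==> ((!(2*k > -2)) && ((2*k + m >= 10 || m != -7) ==> (k <= 6*m + 4 && k != 0)))) && ((!(2*k > -2)) ==> ((2*k + m >= 10 || m != -7) ==> (k <= 2*m + 12 && k != 0))))) && t == 4 implies it.
Countermodel: at the initial state k = -3, m = -7, t = 4, the precondition holds but the weakest precondition fails.
Answer: invalid


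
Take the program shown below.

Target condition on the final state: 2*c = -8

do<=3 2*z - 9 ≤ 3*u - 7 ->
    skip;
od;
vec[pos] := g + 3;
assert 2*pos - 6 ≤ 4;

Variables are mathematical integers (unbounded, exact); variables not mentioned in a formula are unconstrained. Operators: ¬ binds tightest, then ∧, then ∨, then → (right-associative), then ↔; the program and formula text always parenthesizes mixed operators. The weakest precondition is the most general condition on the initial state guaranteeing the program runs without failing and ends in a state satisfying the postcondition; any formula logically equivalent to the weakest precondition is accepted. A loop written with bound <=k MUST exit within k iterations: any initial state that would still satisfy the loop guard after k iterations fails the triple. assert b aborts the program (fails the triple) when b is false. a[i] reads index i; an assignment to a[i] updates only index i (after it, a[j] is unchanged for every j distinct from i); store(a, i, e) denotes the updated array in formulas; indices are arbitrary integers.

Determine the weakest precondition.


Working backward. After the program, 2*c = -8 must hold.
Before assert 2*pos - 6 ≤ 4: 2*pos ≤ 10 ∧ 2*c = -8
Before vec[pos] := g + 3: 2*pos ≤ 10 ∧ 2*c = -8
Before the loop (bound <=3), unroll the exhaustion recursion (WP_0 = exit-now case; WP_j = one more guarded iteration, up to j = 3):
  WP_0: (¬(2*z ≤ 3*u + 2)) ∧ 2*pos ≤ 10 ∧ 2*c = -8
  WP_1: (2*z ≤ 3*u + 2 → ((¬(2*z ≤ 3*u + 2)) ∧ 2*pos ≤ 10 ∧ 2*c = -8)) ∧ ((¬(2*z ≤ 3*u + 2)) → (2*pos ≤ 10 ∧ 2*c = -8))
  WP_2: (2*z ≤ 3*u + 2 → ((2*z ≤ 3*u + 2 → ((¬(2*z ≤ 3*u + 2)) ∧ 2*pos ≤ 10 ∧ 2*c = -8)) ∧ ((¬(2*z ≤ 3*u + 2)) → (2*pos ≤ 10 ∧ 2*c = -8)))) ∧ ((¬(2*z ≤ 3*u + 2)) → (2*pos ≤ 10 ∧ 2*c = -8))
  WP_3: (2*z ≤ 3*u + 2 → ((2*z ≤ 3*u + 2 → ((2*z ≤ 3*u + 2 → ((¬(2*z ≤ 3*u + 2)) ∧ 2*pos ≤ 10 ∧ 2*c = -8)) ∧ ((¬(2*z ≤ 3*u + 2)) → (2*pos ≤ 10 ∧ 2*c = -8)))) ∧ ((¬(2*z ≤ 3*u + 2)) → (2*pos ≤ 10 ∧ 2*c = -8)))) ∧ ((¬(2*z ≤ 3*u + 2)) → (2*pos ≤ 10 ∧ 2*c = -8))
So before the loop: (2*z ≤ 3*u + 2 → ((2*z ≤ 3*u + 2 → ((2*z ≤ 3*u + 2 → ((¬(2*z ≤ 3*u + 2)) ∧ 2*pos ≤ 10 ∧ 2*c = -8)) ∧ ((¬(2*z ≤ 3*u + 2)) → (2*pos ≤ 10 ∧ 2*c = -8)))) ∧ ((¬(2*z ≤ 3*u + 2)) → (2*pos ≤ 10 ∧ 2*c = -8)))) ∧ ((¬(2*z ≤ 3*u + 2)) → (2*pos ≤ 10 ∧ 2*c = -8))
Answer: WP = (2*z ≤ 3*u + 2 → ((2*z ≤ 3*u + 2 → ((2*z ≤ 3*u + 2 → ((¬(2*z ≤ 3*u + 2)) ∧ 2*pos ≤ 10 ∧ 2*c = -8)) ∧ ((¬(2*z ≤ 3*u + 2)) → (2*pos ≤ 10 ∧ 2*c = -8)))) ∧ ((¬(2*z ≤ 3*u + 2)) → (2*pos ≤ 10 ∧ 2*c = -8)))) ∧ ((¬(2*z ≤ 3*u + 2)) → (2*pos ≤ 10 ∧ 2*c = -8))


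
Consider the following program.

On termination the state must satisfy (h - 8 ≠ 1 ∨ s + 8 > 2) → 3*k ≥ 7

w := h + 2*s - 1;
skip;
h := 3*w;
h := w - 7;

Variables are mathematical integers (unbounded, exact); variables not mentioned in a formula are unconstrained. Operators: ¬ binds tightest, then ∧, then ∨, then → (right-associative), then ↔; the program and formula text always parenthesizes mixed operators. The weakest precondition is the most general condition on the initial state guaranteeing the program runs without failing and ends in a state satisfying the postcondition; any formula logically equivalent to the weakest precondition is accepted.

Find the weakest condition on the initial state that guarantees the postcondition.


Working backward. After the program, the postcondition (h - 8 ≠ 1 ∨ s + 8 > 2) → 3*k ≥ 7 must hold; in canonical form it is (h ≠ 9 ∨ s > -6) → 3*k ≥ 7.
Before h := w - 7: (w ≠ 16 ∨ s > -6) → 3*k ≥ 7
Before h := 3*w: (w ≠ 16 ∨ s > -6) → 3*k ≥ 7
Before skip: (w ≠ 16 ∨ s > -6) → 3*k ≥ 7
Before w := h + 2*s - 1: (h + 2*s ≠ 17 ∨ s > -6) → 3*k ≥ 7
Answer: WP = (h + 2*s ≠ 17 ∨ s > -6) → 3*k ≥ 7


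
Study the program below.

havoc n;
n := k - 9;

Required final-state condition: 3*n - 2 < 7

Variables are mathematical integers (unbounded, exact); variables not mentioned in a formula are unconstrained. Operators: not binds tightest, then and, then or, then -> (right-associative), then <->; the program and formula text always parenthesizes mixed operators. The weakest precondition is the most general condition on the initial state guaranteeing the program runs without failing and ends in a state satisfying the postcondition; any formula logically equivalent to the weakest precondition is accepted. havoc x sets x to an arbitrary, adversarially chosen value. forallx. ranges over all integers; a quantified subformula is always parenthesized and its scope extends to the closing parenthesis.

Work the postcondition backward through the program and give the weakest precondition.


Working backward. After the program, the postcondition 3*n - 2 < 7 must hold; in canonical form it is 3*n < 9.
Before n := k - 9: 3*k < 36
Before havoc n: 3*k < 36
Answer: WP = 3*k < 36


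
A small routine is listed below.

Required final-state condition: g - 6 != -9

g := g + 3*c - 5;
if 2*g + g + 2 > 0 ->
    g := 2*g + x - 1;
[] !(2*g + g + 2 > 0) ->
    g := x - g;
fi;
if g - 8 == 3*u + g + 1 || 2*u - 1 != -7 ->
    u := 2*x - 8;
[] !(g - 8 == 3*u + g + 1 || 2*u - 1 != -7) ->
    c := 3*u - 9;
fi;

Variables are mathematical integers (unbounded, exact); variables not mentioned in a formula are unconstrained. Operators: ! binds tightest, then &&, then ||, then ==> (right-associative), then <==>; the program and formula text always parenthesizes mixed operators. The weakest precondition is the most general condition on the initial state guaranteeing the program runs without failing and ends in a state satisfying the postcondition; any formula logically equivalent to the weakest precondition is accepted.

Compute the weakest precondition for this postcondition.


Working backward. After the program, the postcondition g - 6 != -9 must hold; in canonical form it is g != -3.
Then branch requires g != -3; else branch requires g != -3.
Before the if: ((3*u == -9 || 2*u != -6) ==> g != -3) && ((!(3*u == -9 || 2*u != -6)) ==> g != -3)
Then branch requires ((3*u == -9 || 2*u != -6) ==> 2*g + x != -2) && ((!(3*u == -9 || 2*u != -6)) ==> 2*g + x != -2); else branch requires ((3*u == -9 || 2*u != -6) ==> x != g - 3) && ((!(3*u == -9 || 2*u != -6)) ==> x != g - 3).
Before the if: (3*g > -2 ==> (((3*u == -9 || 2*u != -6) ==> 2*g + x != -2) && ((!(3*u == -9 || 2*u != -6)) ==> 2*g + x != -2))) && ((!(3*g > -2)) ==> (((3*u == -9 || 2*u != -6) ==> x != g - 3) && ((!(3*u == -9 || 2*u != -6)) ==> x != g - 3)))
Before g := g + 3*c - 5: (9*c + 3*g > 13 ==> (((3*u == -9 || 2*u != -6) ==> 6*c + 2*g + x != 8) && ((!(3*u == -9 || 2*u != -6)) ==> 6*c + 2*g + x != 8))) && ((!(9*c + 3*g > 13)) ==> (((3*u == -9 || 2*u != -6) ==> x != 3*c + g - 8) && ((!(3*u == -9 || 2*u != -6)) ==> x != 3*c + g - 8)))
Answer: WP = (9*c + 3*g > 13 ==> (((3*u == -9 || 2*u != -6) ==> 6*c + 2*g + x != 8) && ((!(3*u == -9 || 2*u != -6)) ==> 6*c + 2*g + x != 8))) && ((!(9*c + 3*g > 13)) ==> (((3*u == -9 || 2*u != -6) ==> x != 3*c + g - 8) && ((!(3*u == -9 || 2*u != -6)) ==> x != 3*c + g - 8)))
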